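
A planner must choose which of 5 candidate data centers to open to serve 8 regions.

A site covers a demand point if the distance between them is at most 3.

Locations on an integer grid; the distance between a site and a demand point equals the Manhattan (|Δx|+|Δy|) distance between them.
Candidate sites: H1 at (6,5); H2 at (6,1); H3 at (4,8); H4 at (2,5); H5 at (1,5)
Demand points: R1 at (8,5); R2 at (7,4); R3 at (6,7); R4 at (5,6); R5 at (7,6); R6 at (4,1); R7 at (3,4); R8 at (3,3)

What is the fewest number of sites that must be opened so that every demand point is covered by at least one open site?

3

Coverage sets (demand points within 3 of each site):
  H1: {R1, R2, R3, R4, R5}
  H2: {R6}
  H3: {R3, R4}
  H4: {R7, R8}
  H5: {R7}
No 2 sites suffice: every size-2 union leaves at least one demand point uncovered.
But {H1, H2, H4} covers everything, so the minimum is 3.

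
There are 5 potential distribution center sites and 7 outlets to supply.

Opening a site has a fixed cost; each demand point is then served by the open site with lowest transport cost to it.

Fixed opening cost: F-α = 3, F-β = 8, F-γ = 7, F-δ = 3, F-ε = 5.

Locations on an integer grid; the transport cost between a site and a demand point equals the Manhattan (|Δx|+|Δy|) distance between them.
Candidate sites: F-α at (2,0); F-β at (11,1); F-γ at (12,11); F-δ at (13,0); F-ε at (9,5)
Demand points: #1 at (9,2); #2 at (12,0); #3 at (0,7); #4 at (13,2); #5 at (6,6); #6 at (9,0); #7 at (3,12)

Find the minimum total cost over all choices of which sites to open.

Open {F-δ, F-ε}: assign each demand point to its cheapest open site.
  #1→F-ε 3, #2→F-δ 1, #3→F-ε 11, #4→F-δ 2, #5→F-ε 4, #6→F-δ 4, #7→F-ε 13
  transport cost 38, fixed 8 → total 46.
Compare {F-α, F-δ, F-ε}: transport cost 36 + fixed 11 = 47.
Compare {F-γ, F-δ, F-ε}: transport cost 35 + fixed 15 = 50.
Compare {F-α, F-δ}: transport cost 45 + fixed 6 = 51.
All other subsets cost ≥ 47. Minimum total cost: 46.

46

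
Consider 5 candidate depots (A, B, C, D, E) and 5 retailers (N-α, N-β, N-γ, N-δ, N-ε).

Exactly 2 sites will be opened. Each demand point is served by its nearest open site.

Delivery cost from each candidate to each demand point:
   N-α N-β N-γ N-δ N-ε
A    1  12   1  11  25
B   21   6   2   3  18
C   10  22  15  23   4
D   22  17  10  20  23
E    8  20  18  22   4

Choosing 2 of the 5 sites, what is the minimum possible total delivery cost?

Open {B, E}.
  N-α→E 8, N-β→B 6, N-γ→B 2, N-δ→B 3, N-ε→E 4  ⇒ total 23.
Compare {B, C}: total 25.
Compare {A, B}: total 29.
No size-2 selection does better; minimum is 23.

23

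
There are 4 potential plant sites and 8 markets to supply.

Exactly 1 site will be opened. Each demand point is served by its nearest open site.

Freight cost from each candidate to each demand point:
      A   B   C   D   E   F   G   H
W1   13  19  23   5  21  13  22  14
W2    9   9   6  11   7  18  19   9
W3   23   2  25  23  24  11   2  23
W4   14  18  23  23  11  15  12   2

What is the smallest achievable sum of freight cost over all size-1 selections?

Open {W2}.
  A→W2 9, B→W2 9, C→W2 6, D→W2 11, E→W2 7, F→W2 18, G→W2 19, H→W2 9  ⇒ total 88.
Compare {W4}: total 118.
Compare {W1}: total 130.
No size-1 selection does better; minimum is 88.

88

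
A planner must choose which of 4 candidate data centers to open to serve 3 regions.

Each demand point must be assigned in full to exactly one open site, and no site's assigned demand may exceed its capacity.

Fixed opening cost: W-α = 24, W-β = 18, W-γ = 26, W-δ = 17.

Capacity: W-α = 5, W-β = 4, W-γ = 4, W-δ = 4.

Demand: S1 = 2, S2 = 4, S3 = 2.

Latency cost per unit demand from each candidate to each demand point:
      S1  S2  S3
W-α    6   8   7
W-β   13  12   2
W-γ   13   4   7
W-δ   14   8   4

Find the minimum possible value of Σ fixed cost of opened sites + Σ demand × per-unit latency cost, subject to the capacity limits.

90

Open {W-β, W-γ}; cheapest assignment that respects the capacities:
  W-β (cap 4, load 4): S1, S3 — cost 2×13 + 2×2 = 30
  W-γ (cap 4, load 4): S2 — cost 4×4 = 16
  Shipping 46, fixed 44 → total 90.
  Any other capacity-feasible assignment to {W-β, W-γ} ships for at least 46.
Compare {W-α, W-γ}: its best feasible assignment gives total 92.
Compare {W-γ, W-δ}: its best feasible assignment gives total 95.
Every other set of open sites that can feasibly serve all demand totals ≥ 92 even under its best assignment. Minimum: 90.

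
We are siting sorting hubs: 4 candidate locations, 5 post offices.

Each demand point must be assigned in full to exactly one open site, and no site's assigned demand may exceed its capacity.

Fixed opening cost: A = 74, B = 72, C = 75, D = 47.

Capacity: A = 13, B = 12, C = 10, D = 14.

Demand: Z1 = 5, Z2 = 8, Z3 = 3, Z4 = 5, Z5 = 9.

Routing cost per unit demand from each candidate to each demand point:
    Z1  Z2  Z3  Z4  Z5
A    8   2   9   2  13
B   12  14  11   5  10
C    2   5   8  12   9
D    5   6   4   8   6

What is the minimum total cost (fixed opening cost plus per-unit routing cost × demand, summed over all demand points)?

298

Open {A, C, D}; cheapest assignment that respects the capacities:
  A (cap 13, load 13): Z2, Z4 — cost 8×2 + 5×2 = 26
  C (cap 10, load 5): Z1 — cost 5×2 = 10
  D (cap 14, load 12): Z3, Z5 — cost 3×4 + 9×6 = 66
  Shipping 102, fixed 196 → total 298.
  Any other capacity-feasible assignment to {A, C, D} ships for at least 102.
Compare {A, B, D}: its best feasible assignment gives total 331.
Compare {A, B, C, D}: its best feasible assignment gives total 370.
Every other set of open sites that can feasibly serve all demand totals ≥ 331 even under its best assignment. Minimum: 298.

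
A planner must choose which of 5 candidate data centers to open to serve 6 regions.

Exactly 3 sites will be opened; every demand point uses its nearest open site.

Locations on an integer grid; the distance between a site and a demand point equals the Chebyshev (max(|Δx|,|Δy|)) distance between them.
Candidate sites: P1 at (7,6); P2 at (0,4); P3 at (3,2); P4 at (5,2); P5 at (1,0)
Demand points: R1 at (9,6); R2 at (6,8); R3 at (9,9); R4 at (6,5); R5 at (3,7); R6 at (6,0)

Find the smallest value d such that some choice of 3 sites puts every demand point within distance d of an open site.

3

Open {P1, P2, P3}.
  Farthest demand point is R3 at distance 3 (to P1); all others are ≤ 3.
With {P1, P2, P4} the worst case is 3.
With {P1, P3, P4} the worst case is 4.
No size-3 selection achieves below 3.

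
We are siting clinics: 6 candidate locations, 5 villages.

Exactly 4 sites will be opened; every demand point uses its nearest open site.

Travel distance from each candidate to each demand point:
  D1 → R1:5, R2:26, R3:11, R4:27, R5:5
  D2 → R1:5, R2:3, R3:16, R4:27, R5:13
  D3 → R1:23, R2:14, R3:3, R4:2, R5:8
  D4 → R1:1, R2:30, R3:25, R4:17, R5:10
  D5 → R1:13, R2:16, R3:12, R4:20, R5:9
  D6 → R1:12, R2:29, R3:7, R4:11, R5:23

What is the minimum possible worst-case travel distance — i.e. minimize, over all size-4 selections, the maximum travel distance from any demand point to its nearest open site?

Open {D1, D2, D3, D4}.
  Farthest demand point is R5 at travel distance 5 (to D1); all others are ≤ 5.
With {D1, D2, D3, D5} the worst case is 5.
With {D1, D2, D3, D6} the worst case is 5.
No size-4 selection achieves below 5.

5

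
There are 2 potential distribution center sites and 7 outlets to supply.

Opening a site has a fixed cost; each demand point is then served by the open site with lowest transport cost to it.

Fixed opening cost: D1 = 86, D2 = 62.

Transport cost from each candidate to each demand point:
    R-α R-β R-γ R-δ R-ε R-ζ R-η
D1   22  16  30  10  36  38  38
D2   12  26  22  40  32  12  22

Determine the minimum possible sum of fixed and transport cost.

228

Open {D2}: assign each demand point to its cheapest open site.
  R-α→D2 12, R-β→D2 26, R-γ→D2 22, R-δ→D2 40, R-ε→D2 32, R-ζ→D2 12, R-η→D2 22
  transport cost 166, fixed 62 → total 228.
Compare {D1, D2}: transport cost 126 + fixed 148 = 274.
Compare {D1}: transport cost 190 + fixed 86 = 276.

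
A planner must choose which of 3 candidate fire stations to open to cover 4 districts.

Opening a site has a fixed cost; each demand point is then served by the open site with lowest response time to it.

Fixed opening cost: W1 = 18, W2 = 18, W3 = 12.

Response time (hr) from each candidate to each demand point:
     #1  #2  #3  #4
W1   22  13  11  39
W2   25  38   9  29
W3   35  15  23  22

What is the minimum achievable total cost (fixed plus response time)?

98

Open {W1, W3}: assign each demand point to its cheapest open site.
  #1→W1 22, #2→W1 13, #3→W1 11, #4→W3 22
  response time 68, fixed 30 → total 98.
Compare {W2, W3}: response time 71 + fixed 30 = 101.
Compare {W1}: response time 85 + fixed 18 = 103.
Compare {W3}: response time 95 + fixed 12 = 107.
All other subsets cost ≥ 101. Minimum total cost: 98.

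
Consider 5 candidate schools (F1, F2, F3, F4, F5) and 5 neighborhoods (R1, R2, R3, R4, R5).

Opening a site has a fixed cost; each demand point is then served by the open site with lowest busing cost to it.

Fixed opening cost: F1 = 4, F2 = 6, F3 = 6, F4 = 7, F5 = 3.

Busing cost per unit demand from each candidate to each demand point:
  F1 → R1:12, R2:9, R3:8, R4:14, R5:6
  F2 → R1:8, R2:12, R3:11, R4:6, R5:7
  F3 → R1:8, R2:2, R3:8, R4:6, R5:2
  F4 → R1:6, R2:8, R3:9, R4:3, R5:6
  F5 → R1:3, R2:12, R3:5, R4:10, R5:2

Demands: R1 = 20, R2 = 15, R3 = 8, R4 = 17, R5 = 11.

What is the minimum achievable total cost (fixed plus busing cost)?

Open {F3, F4, F5}: assign each demand point to its cheapest open site.
  R1→F5 20×3=60, R2→F3 15×2=30, R3→F5 8×5=40, R4→F4 17×3=51, R5→F3 11×2=22
  busing cost 203, fixed 16 → total 219.
Compare {F1, F3, F4, F5}: busing cost 203 + fixed 20 = 223.
Compare {F2, F3, F4, F5}: busing cost 203 + fixed 22 = 225.
Compare {F1, F2, F3, F4, F5}: busing cost 203 + fixed 26 = 229.
All other subsets cost ≥ 223. Minimum total cost: 219.

219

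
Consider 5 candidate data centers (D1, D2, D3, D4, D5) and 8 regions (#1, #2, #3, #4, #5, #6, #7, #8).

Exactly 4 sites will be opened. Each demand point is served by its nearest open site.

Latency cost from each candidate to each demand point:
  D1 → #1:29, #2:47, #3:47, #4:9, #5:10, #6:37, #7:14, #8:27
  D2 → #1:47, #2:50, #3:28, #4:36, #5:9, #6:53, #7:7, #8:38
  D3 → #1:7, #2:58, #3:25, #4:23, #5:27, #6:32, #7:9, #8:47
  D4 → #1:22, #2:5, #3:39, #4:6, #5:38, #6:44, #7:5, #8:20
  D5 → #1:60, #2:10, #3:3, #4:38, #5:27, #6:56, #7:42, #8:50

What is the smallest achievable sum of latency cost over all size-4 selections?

Open {D2, D3, D4, D5}.
  #1→D3 7, #2→D4 5, #3→D5 3, #4→D4 6, #5→D2 9, #6→D3 32, #7→D4 5, #8→D4 20  ⇒ total 87.
Compare {D1, D3, D4, D5}: total 88.
Compare {D1, D2, D3, D5}: total 104.
No size-4 selection does better; minimum is 87.

87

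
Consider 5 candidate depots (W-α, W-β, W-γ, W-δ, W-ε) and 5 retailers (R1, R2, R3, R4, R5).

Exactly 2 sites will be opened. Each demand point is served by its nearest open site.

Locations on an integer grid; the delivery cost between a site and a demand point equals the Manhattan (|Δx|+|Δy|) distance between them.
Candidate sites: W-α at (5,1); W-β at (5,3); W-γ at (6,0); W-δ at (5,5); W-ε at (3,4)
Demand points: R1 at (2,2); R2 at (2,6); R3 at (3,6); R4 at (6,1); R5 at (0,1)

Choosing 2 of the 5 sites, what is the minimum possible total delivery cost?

Open {W-α, W-ε}.
  R1→W-ε 3, R2→W-ε 3, R3→W-ε 2, R4→W-α 1, R5→W-α 5  ⇒ total 14.
Compare {W-γ, W-ε}: total 15.
Compare {W-α, W-δ}: total 17.
No size-2 selection does better; minimum is 14.

14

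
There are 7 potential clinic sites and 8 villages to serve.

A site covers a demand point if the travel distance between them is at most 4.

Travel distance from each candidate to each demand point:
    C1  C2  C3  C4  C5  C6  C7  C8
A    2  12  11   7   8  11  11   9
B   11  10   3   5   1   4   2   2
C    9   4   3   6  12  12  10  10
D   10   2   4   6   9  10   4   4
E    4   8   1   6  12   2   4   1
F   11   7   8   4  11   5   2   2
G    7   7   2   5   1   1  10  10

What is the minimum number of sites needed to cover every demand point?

4

Coverage sets (demand points within 4 of each site):
  A: {C1}
  B: {C3, C5, C6, C7, C8}
  C: {C2, C3}
  D: {C2, C3, C7, C8}
  E: {C1, C3, C6, C7, C8}
  F: {C4, C7, C8}
  G: {C3, C5, C6}
No 3 sites suffice: every size-3 union leaves at least one demand point uncovered.
But {A, B, C, F} covers everything, so the minimum is 4.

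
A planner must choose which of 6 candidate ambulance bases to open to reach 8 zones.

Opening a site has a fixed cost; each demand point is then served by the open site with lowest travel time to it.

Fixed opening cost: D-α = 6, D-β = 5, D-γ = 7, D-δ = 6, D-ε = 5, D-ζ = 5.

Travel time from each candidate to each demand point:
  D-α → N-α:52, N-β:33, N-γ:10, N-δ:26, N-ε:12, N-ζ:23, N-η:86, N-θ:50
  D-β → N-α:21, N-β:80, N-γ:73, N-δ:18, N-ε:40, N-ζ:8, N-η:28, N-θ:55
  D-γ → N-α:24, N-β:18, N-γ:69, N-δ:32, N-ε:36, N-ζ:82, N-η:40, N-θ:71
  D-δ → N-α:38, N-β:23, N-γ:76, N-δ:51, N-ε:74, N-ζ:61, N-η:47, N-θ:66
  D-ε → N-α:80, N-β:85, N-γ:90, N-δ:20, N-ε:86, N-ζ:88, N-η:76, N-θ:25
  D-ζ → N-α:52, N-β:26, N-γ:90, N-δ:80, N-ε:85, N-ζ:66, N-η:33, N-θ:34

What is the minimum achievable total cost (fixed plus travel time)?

163

Open {D-α, D-β, D-γ, D-ε}: assign each demand point to its cheapest open site.
  N-α→D-β 21, N-β→D-γ 18, N-γ→D-α 10, N-δ→D-β 18, N-ε→D-α 12, N-ζ→D-β 8, N-η→D-β 28, N-θ→D-ε 25
  travel time 140, fixed 23 → total 163.
Compare {D-α, D-β, D-δ, D-ε}: travel time 145 + fixed 22 = 167.
Compare {D-α, D-β, D-γ, D-ε, D-ζ}: travel time 140 + fixed 28 = 168.
Compare {D-α, D-β, D-ε, D-ζ}: travel time 148 + fixed 21 = 169.
All other subsets cost ≥ 167. Minimum total cost: 163.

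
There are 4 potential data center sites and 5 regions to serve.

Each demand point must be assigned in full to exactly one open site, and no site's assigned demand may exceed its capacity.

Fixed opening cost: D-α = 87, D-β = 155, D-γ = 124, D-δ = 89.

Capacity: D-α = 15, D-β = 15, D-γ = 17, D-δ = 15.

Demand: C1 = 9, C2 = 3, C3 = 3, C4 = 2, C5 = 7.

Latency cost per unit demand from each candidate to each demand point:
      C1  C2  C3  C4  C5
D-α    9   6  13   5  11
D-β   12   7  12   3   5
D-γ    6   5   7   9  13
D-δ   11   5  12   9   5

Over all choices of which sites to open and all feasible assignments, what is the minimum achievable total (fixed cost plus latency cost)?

Open {D-α, D-δ}; cheapest assignment that respects the capacities:
  D-α (cap 15, load 11): C1, C4 — cost 9×9 + 2×5 = 91
  D-δ (cap 15, load 13): C2, C3, C5 — cost 3×5 + 3×12 + 7×5 = 86
  Shipping 177, fixed 176 → total 353.
  Any other capacity-feasible assignment to {D-α, D-δ} ships for at least 177.
Compare {D-γ, D-δ}: its best feasible assignment gives total 356.
Compare {D-α, D-γ}: its best feasible assignment gives total 388.
Every other set of open sites that can feasibly serve all demand totals ≥ 356 even under its best assignment. Minimum: 353.

353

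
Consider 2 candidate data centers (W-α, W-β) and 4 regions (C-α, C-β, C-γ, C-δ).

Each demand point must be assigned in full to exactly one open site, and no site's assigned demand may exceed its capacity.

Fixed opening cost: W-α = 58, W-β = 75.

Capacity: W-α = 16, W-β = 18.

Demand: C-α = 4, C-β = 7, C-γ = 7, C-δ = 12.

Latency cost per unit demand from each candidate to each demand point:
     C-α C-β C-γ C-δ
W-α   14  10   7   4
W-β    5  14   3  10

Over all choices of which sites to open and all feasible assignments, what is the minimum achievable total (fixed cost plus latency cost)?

320

Open {W-α, W-β}; cheapest assignment that respects the capacities:
  W-α (cap 16, load 12): C-δ — cost 12×4 = 48
  W-β (cap 18, load 18): C-α, C-β, C-γ — cost 4×5 + 7×14 + 7×3 = 139
  Shipping 187, fixed 133 → total 320.
  Any other capacity-feasible assignment to {W-α, W-β} ships for at least 187.
Total demand is 30 and no other set of sites has combined capacity ≥ 30, so {W-α, W-β} is the only feasible choice of open sites. Minimum: 320.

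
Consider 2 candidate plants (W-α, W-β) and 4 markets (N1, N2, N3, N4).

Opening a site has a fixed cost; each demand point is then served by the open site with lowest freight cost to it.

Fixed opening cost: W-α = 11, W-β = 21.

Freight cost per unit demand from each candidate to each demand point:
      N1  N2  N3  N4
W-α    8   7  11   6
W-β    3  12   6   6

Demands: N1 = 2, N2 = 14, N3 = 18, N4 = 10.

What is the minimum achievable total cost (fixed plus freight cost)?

Open {W-α, W-β}: assign each demand point to its cheapest open site.
  N1→W-β 2×3=6, N2→W-α 14×7=98, N3→W-β 18×6=108, N4→W-α 10×6=60
  freight cost 272, fixed 32 → total 304.
Compare {W-β}: freight cost 342 + fixed 21 = 363.
Compare {W-α}: freight cost 372 + fixed 11 = 383.

304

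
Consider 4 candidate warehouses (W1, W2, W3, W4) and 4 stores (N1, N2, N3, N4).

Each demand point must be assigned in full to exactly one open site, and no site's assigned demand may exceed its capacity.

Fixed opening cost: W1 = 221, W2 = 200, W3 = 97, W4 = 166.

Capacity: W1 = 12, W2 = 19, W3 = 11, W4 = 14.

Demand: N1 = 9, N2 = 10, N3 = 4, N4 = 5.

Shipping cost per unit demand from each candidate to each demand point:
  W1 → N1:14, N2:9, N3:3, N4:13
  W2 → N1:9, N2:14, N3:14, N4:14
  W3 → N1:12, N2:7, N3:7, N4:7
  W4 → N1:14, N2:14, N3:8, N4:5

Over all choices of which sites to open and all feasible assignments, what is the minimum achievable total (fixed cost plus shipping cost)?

Open {W2, W3}; cheapest assignment that respects the capacities:
  W2 (cap 19, load 18): N1, N3, N4 — cost 9×9 + 4×14 + 5×14 = 207
  W3 (cap 11, load 10): N2 — cost 10×7 = 70
  Shipping 277, fixed 297 → total 574.
  Any other capacity-feasible assignment to {W2, W3} ships for at least 277.
Compare {W2, W4}: its best feasible assignment gives total 644.
Compare {W2, W3, W4}: its best feasible assignment gives total 671.
Every other set of open sites that can feasibly serve all demand totals ≥ 644 even under its best assignment. Minimum: 574.

574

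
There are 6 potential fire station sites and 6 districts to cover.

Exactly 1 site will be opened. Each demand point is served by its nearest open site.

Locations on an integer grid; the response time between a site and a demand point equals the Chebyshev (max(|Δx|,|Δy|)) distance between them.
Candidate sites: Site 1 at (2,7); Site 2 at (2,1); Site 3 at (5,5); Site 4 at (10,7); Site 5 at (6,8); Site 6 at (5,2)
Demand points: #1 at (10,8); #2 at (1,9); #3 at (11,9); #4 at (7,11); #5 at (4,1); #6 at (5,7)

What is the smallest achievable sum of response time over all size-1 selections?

Open {Site 5}.
  #1→Site 5 4, #2→Site 5 5, #3→Site 5 5, #4→Site 5 3, #5→Site 5 7, #6→Site 5 1  ⇒ total 25.
Compare {Site 3}: total 27.
Compare {Site 4}: total 27.
No size-1 selection does better; minimum is 25.

25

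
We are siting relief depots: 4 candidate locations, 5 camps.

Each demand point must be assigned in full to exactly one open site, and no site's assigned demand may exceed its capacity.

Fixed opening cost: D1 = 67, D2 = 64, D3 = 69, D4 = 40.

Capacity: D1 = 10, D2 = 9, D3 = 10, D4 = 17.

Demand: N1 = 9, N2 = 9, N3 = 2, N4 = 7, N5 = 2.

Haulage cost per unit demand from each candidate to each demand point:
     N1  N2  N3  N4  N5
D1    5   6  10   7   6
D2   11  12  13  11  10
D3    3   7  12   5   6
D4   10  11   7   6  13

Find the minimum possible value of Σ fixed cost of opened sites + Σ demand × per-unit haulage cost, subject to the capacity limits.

Open {D1, D3, D4}; cheapest assignment that respects the capacities:
  D1 (cap 10, load 9): N2 — cost 9×6 = 54
  D3 (cap 10, load 9): N1 — cost 9×3 = 27
  D4 (cap 17, load 11): N3, N4, N5 — cost 2×7 + 7×6 + 2×13 = 82
  Shipping 163, fixed 176 → total 339.
  Any other capacity-feasible assignment to {D1, D3, D4} ships for at least 163.
Compare {D2, D3, D4}: its best feasible assignment gives total 387.
Compare {D1, D2, D3, D4}: its best feasible assignment gives total 397.
Every other set of open sites that can feasibly serve all demand totals ≥ 387 even under its best assignment. Minimum: 339.

339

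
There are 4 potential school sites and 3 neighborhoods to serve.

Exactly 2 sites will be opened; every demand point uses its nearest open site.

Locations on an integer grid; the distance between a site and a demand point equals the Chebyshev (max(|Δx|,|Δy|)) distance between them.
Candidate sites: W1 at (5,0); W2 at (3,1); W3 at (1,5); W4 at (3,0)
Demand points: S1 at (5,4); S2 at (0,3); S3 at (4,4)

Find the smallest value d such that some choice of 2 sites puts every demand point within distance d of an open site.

3

Open {W1, W2}.
  Farthest demand point is S1 at distance 3 (to W2); all others are ≤ 3.
With {W2, W3} the worst case is 3.
With {W2, W4} the worst case is 3.
No size-2 selection achieves below 3.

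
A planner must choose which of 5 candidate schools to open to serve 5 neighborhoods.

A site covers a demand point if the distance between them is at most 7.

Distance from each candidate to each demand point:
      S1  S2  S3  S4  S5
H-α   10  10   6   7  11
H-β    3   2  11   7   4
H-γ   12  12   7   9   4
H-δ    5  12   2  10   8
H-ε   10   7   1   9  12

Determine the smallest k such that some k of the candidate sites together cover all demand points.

Coverage sets (demand points within 7 of each site):
  H-α: {S3, S4}
  H-β: {S1, S2, S4, S5}
  H-γ: {S3, S5}
  H-δ: {S1, S3}
  H-ε: {S2, S3}
No single site covers all 5 demand points.
But {H-α, H-β} covers everything, so the minimum is 2.

2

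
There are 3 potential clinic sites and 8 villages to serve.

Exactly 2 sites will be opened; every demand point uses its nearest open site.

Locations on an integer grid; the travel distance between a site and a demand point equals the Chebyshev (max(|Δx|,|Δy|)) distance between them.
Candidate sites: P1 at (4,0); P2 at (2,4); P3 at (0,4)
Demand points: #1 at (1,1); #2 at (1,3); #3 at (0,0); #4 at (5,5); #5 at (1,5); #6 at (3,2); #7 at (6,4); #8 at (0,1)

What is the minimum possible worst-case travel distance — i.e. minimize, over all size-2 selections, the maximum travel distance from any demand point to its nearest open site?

Open {P1, P2}.
  Farthest demand point is #3 at travel distance 4 (to P1); all others are ≤ 4.
With {P2, P3} the worst case is 4.
With {P1, P3} the worst case is 5.
No size-2 selection achieves below 4.

4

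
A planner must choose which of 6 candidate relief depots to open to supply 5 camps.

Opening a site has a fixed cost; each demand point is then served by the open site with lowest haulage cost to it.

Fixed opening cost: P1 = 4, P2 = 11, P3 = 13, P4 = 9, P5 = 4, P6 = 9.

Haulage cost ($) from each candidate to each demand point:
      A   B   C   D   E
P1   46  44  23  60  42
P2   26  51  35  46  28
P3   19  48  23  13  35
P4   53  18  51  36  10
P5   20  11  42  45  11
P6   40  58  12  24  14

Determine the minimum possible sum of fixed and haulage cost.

91

Open {P5, P6}: assign each demand point to its cheapest open site.
  A→P5 20, B→P5 11, C→P6 12, D→P6 24, E→P5 11
  haulage cost 78, fixed 13 → total 91.
Compare {P3, P5, P6}: haulage cost 66 + fixed 26 = 92.
Compare {P3, P5}: haulage cost 77 + fixed 17 = 94.
Compare {P1, P5, P6}: haulage cost 78 + fixed 17 = 95.
All other subsets cost ≥ 92. Minimum total cost: 91.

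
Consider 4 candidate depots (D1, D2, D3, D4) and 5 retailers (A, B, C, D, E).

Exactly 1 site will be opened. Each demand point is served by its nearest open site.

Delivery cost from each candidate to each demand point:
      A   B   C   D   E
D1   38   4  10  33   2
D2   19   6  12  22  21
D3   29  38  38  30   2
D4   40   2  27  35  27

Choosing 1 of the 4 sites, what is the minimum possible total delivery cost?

Open {D2}.
  A→D2 19, B→D2 6, C→D2 12, D→D2 22, E→D2 21  ⇒ total 80.
Compare {D1}: total 87.
Compare {D4}: total 131.
No size-1 selection does better; minimum is 80.

80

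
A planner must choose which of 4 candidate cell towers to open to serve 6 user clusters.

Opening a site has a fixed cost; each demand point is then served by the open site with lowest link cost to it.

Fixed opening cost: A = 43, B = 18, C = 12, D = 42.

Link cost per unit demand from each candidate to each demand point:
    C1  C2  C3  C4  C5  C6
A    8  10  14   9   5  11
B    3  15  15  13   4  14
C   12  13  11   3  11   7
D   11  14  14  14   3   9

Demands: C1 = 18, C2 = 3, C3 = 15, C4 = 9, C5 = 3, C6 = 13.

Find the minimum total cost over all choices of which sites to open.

Open {B, C}: assign each demand point to its cheapest open site.
  C1→B 18×3=54, C2→C 3×13=39, C3→C 15×11=165, C4→C 9×3=27, C5→B 3×4=12, C6→C 13×7=91
  link cost 388, fixed 30 → total 418.
Compare {A, B, C}: link cost 379 + fixed 73 = 452.
Compare {B, C, D}: link cost 385 + fixed 72 = 457.
Compare {A, B, C, D}: link cost 376 + fixed 115 = 491.
All other subsets cost ≥ 452. Minimum total cost: 418.

418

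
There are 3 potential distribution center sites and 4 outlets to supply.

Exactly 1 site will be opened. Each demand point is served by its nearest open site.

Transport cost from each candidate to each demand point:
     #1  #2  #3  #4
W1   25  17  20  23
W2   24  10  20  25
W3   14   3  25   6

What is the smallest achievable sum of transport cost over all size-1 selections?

48

Open {W3}.
  #1→W3 14, #2→W3 3, #3→W3 25, #4→W3 6  ⇒ total 48.
Compare {W2}: total 79.
Compare {W1}: total 85.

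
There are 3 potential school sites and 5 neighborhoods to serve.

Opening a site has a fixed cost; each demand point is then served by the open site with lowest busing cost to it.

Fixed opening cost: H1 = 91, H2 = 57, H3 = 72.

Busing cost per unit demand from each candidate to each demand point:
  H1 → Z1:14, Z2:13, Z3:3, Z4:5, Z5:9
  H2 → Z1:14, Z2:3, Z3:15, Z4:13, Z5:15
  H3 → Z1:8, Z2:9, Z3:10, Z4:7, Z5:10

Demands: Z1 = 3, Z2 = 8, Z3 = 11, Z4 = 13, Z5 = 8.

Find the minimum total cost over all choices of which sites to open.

Open {H1, H2}: assign each demand point to its cheapest open site.
  Z1→H1 3×14=42, Z2→H2 8×3=24, Z3→H1 11×3=33, Z4→H1 13×5=65, Z5→H1 8×9=72
  busing cost 236, fixed 148 → total 384.
Compare {H1}: busing cost 316 + fixed 91 = 407.
Compare {H1, H3}: busing cost 266 + fixed 163 = 429.
Compare {H1, H2, H3}: busing cost 218 + fixed 220 = 438.
All other subsets cost ≥ 407. Minimum total cost: 384.

384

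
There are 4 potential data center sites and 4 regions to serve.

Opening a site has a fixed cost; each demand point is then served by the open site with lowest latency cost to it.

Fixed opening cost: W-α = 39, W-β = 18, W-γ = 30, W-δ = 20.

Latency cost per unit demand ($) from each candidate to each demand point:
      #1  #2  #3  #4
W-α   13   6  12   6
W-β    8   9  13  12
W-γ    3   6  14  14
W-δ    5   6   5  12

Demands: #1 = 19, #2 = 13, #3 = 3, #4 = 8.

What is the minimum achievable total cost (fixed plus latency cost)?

Open {W-α, W-γ, W-δ}: assign each demand point to its cheapest open site.
  #1→W-γ 19×3=57, #2→W-α 13×6=78, #3→W-δ 3×5=15, #4→W-α 8×6=48
  latency cost 198, fixed 89 → total 287.
Compare {W-α, W-γ}: latency cost 219 + fixed 69 = 288.
Compare {W-α, W-δ}: latency cost 236 + fixed 59 = 295.
Compare {W-γ, W-δ}: latency cost 246 + fixed 50 = 296.
All other subsets cost ≥ 288. Minimum total cost: 287.

287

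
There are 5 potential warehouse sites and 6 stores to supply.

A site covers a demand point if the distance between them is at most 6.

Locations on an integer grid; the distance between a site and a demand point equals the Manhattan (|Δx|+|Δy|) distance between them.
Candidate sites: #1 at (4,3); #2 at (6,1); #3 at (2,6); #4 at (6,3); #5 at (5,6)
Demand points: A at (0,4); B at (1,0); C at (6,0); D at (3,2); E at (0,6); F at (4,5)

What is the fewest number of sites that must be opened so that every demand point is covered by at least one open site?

2

Coverage sets (demand points within 6 of each site):
  #1: {A, B, C, D, F}
  #2: {B, C, D, F}
  #3: {A, D, E, F}
  #4: {C, D, F}
  #5: {D, E, F}
No single site covers all 6 demand points.
But {#1, #3} covers everything, so the minimum is 2.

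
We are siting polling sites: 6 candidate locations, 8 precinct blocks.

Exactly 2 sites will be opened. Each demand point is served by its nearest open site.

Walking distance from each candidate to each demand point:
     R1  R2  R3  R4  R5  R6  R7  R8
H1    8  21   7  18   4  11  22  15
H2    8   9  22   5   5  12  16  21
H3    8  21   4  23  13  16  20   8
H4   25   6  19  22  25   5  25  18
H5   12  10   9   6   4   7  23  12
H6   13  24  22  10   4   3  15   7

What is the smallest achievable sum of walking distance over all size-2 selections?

66

Open {H5, H6}.
  R1→H5 12, R2→H5 10, R3→H5 9, R4→H5 6, R5→H5 4, R6→H6 3, R7→H6 15, R8→H6 7  ⇒ total 66.
Compare {H2, H3}: total 67.
Compare {H3, H5}: total 67.
No size-2 selection does better; minimum is 66.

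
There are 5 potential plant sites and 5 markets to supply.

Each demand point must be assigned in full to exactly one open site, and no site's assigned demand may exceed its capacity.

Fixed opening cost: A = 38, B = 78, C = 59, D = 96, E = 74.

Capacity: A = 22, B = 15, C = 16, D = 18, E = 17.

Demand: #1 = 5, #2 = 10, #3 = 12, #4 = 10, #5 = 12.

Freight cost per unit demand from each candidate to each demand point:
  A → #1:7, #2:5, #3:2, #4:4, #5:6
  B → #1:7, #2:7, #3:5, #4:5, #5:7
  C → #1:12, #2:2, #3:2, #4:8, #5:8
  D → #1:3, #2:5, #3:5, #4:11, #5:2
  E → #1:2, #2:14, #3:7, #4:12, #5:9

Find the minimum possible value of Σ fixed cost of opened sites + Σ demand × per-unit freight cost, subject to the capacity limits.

Open {A, C, D}; cheapest assignment that respects the capacities:
  A (cap 22, load 22): #3, #4 — cost 12×2 + 10×4 = 64
  C (cap 16, load 10): #2 — cost 10×2 = 20
  D (cap 18, load 17): #1, #5 — cost 5×3 + 12×2 = 39
  Shipping 123, fixed 193 → total 316.
  Any other capacity-feasible assignment to {A, C, D} ships for at least 123.
Compare {A, C, E}: its best feasible assignment gives total 373.
Compare {A, B, D}: its best feasible assignment gives total 375.
Every other set of open sites that can feasibly serve all demand totals ≥ 373 even under its best assignment. Minimum: 316.

316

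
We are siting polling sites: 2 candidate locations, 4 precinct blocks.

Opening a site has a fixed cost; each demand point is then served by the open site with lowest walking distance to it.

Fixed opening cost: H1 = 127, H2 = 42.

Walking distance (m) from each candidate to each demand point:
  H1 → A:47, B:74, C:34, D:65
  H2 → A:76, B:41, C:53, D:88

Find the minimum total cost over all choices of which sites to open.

300

Open {H2}: assign each demand point to its cheapest open site.
  A→H2 76, B→H2 41, C→H2 53, D→H2 88
  walking distance 258, fixed 42 → total 300.
Compare {H1}: walking distance 220 + fixed 127 = 347.
Compare {H1, H2}: walking distance 187 + fixed 169 = 356.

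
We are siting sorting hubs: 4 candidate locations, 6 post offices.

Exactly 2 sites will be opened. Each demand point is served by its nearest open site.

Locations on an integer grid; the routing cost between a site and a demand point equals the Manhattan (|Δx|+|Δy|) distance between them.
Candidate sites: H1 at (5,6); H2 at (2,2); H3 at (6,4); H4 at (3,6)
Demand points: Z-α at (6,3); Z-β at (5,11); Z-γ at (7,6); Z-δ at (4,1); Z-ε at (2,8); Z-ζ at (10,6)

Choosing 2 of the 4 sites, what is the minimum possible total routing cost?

Open {H1, H3}.
  Z-α→H3 1, Z-β→H1 5, Z-γ→H1 2, Z-δ→H3 5, Z-ε→H1 5, Z-ζ→H1 5  ⇒ total 23.
Compare {H1, H2}: total 24.
Compare {H1, H4}: total 25.
No size-2 selection does better; minimum is 23.

23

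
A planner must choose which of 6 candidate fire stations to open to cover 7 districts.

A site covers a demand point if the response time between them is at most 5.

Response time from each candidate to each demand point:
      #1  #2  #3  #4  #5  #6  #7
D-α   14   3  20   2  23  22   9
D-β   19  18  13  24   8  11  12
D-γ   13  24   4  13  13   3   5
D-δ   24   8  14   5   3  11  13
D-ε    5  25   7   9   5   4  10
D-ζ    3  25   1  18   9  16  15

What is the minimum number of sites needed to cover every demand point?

Coverage sets (demand points within 5 of each site):
  D-α: {#2, #4}
  D-β: {}
  D-γ: {#3, #6, #7}
  D-δ: {#4, #5}
  D-ε: {#1, #5, #6}
  D-ζ: {#1, #3}
No 2 sites suffice: every size-2 union leaves at least one demand point uncovered.
But {D-α, D-γ, D-ε} covers everything, so the minimum is 3.

3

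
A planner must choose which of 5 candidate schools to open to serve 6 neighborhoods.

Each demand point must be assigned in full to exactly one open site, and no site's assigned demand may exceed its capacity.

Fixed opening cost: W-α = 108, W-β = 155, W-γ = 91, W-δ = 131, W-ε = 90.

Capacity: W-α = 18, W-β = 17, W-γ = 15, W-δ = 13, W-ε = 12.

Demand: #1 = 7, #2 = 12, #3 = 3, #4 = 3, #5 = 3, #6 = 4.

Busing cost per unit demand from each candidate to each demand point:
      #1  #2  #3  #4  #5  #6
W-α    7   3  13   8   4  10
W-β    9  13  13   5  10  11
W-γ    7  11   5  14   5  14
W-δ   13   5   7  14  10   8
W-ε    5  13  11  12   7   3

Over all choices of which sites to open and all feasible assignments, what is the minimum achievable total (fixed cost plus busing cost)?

Open {W-α, W-γ}; cheapest assignment that respects the capacities:
  W-α (cap 18, load 18): #2, #4, #5 — cost 12×3 + 3×8 + 3×4 = 72
  W-γ (cap 15, load 14): #1, #3, #6 — cost 7×7 + 3×5 + 4×14 = 120
  Shipping 192, fixed 199 → total 391.
  Any other capacity-feasible assignment to {W-α, W-γ} ships for at least 192.
Compare {W-α, W-γ, W-ε}: its best feasible assignment gives total 423.
Compare {W-α, W-δ, W-ε}: its best feasible assignment gives total 469.
Every other set of open sites that can feasibly serve all demand totals ≥ 423 even under its best assignment. Minimum: 391.

391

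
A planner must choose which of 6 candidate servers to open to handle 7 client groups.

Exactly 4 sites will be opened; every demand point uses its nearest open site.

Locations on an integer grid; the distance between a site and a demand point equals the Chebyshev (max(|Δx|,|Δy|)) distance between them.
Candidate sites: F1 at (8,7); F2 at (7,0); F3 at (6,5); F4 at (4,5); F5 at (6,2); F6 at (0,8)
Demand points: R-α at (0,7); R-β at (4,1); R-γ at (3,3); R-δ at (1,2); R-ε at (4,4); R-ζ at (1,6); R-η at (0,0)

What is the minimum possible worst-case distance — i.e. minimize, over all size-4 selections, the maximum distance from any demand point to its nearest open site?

5

Open {F1, F2, F3, F4}.
  Farthest demand point is R-η at distance 5 (to F4); all others are ≤ 5.
With {F1, F2, F4, F5} the worst case is 5.
With {F1, F2, F4, F6} the worst case is 5.
No size-4 selection achieves below 5.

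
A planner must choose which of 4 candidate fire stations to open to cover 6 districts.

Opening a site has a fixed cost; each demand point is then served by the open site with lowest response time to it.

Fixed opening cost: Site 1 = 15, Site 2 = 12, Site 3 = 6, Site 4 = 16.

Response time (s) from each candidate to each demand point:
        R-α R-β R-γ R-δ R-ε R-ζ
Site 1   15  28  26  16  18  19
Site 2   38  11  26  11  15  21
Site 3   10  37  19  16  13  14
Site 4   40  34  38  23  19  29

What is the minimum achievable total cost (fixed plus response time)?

Open {Site 2, Site 3}: assign each demand point to its cheapest open site.
  R-α→Site 3 10, R-β→Site 2 11, R-γ→Site 3 19, R-δ→Site 2 11, R-ε→Site 3 13, R-ζ→Site 3 14
  response time 78, fixed 18 → total 96.
Compare {Site 1, Site 2, Site 3}: response time 78 + fixed 33 = 111.
Compare {Site 2, Site 3, Site 4}: response time 78 + fixed 34 = 112.
Compare {Site 3}: response time 109 + fixed 6 = 115.
All other subsets cost ≥ 111. Minimum total cost: 96.

96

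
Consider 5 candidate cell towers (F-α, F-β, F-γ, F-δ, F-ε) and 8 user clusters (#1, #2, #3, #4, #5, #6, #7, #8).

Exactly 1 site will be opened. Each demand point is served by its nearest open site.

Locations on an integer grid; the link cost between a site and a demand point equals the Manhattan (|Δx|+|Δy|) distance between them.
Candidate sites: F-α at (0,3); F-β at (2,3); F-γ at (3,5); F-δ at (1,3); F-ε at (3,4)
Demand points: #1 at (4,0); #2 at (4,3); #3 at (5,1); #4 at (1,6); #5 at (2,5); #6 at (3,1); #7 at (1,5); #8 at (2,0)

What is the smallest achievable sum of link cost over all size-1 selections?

27

Open {F-β}.
  #1→F-β 5, #2→F-β 2, #3→F-β 5, #4→F-β 4, #5→F-β 2, #6→F-β 3, #7→F-β 3, #8→F-β 3  ⇒ total 27.
Compare {F-ε}: total 29.
Compare {F-γ}: total 31.
No size-1 selection does better; minimum is 27.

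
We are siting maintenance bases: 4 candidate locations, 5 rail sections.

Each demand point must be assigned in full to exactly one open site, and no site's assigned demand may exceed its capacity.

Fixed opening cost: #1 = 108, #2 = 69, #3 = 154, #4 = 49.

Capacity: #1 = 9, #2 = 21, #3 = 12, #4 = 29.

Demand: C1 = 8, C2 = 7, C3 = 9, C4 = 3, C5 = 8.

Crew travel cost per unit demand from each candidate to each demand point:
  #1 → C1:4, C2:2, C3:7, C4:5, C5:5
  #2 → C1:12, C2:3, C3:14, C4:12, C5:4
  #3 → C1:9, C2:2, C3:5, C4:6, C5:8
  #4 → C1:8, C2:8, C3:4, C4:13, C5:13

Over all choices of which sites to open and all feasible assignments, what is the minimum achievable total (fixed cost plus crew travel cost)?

307

Open {#2, #4}; cheapest assignment that respects the capacities:
  #2 (cap 21, load 18): C2, C4, C5 — cost 7×3 + 3×12 + 8×4 = 89
  #4 (cap 29, load 17): C1, C3 — cost 8×8 + 9×4 = 100
  Shipping 189, fixed 118 → total 307.
  Any other capacity-feasible assignment to {#2, #4} ships for at least 189.
Compare {#1, #2, #4}: its best feasible assignment gives total 383.
Compare {#1, #4}: its best feasible assignment gives total 392.
Every other set of open sites that can feasibly serve all demand totals ≥ 383 even under its best assignment. Minimum: 307.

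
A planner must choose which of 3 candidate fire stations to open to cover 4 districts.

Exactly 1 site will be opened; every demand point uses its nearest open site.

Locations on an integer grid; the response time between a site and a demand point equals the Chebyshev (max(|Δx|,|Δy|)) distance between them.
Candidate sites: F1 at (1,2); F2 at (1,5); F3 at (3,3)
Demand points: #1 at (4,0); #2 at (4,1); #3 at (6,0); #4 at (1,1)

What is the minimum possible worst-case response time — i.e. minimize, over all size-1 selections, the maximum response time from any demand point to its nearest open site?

3

Open {F3}.
  Farthest demand point is #1 at response time 3 (to F3); all others are ≤ 3.
With {F1} the worst case is 5.
With {F2} the worst case is 5.
No size-1 selection achieves below 3.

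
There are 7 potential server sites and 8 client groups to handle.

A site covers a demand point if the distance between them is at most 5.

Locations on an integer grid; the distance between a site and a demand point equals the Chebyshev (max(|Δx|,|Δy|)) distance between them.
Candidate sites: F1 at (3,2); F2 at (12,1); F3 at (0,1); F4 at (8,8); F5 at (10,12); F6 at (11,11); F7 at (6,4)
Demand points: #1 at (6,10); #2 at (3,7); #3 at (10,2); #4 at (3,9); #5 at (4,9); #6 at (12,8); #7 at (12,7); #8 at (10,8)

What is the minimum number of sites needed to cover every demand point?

2

Coverage sets (demand points within 5 of each site):
  F1: {#2}
  F2: {#3}
  F3: {}
  F4: {#1, #2, #4, #5, #6, #7, #8}
  F5: {#1, #6, #7, #8}
  F6: {#1, #6, #7, #8}
  F7: {#2, #3, #4, #5, #8}
No single site covers all 8 demand points.
But {F2, F4} covers everything, so the minimum is 2.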